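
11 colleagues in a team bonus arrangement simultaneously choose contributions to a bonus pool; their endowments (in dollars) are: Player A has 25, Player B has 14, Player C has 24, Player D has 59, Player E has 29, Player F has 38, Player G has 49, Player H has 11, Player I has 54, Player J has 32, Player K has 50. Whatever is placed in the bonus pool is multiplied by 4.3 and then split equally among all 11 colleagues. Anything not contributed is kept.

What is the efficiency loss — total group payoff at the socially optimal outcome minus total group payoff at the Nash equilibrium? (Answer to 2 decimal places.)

The private return per contributed unit is 4.3/11 = 0.3909 < 1 for every player regardless of endowment, so the Nash equilibrium is zero contribution and the group total is Σ E_j = 25 + 14 + 24 + 59 + 29 + 38 + 49 + 11 + 54 + 32 + 50 = 385.
Each contributed unit returns 4.300 to the group, so the social optimum is full contribution by everyone: group total = 4.300 × 385 = 1655.50.
Efficiency loss = (4.300 − 1) × 385 = 1270.50.

1270.50 dollars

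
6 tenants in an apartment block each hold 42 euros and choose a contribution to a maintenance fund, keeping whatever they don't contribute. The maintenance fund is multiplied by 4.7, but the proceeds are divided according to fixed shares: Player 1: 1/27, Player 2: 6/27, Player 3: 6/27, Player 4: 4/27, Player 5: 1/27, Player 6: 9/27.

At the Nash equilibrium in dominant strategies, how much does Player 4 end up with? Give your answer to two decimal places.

A player with share s gets back 4.7·s per unit contributed, so full contribution is dominant for anyone with s > 1/4.7 = 0.2128 and zero contribution is dominant for anyone below.
Player 2, Player 3 and Player 6 are above the threshold, contributing 42 each; the remaining 3 contribute 0. Total contributed: 126.
Player 4 keeps 42 and receives 4.7 × 126 × 4/27 = 87.73 from the maintenance fund, for a payoff of 129.73.

129.73 euros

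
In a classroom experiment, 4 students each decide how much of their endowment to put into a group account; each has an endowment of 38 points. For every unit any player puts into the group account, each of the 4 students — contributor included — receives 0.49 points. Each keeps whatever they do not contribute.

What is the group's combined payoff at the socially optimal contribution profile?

297.92 points

Each contributed unit returns 1.960 to the group as a whole (0.49 to each of 4 players), which exceeds 1, so the social optimum is full contribution: group total = 1.960 × 152 = 297.92.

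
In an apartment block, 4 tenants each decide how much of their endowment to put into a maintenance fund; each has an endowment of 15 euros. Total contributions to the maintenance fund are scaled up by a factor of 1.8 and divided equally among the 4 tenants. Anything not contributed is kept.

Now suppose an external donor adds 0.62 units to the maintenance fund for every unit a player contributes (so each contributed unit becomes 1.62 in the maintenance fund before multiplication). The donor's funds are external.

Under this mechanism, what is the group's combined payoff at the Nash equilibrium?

60.00 euros

Even with the mechanism, each unit contributed returns only 1.8 × 1.62 / 4 = 0.7290 per unit of net cost, so contributing nothing is still dominant.
Everyone keeps their endowment and the group total is 4 × 15 = 60.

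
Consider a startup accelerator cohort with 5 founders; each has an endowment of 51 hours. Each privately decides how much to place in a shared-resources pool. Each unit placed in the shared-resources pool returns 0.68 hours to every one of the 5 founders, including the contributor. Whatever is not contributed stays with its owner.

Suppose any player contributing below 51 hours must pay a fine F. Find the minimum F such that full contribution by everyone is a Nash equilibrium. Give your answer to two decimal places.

Given the others contribute fully, the best deviation is to contribute 0 (any partial contribution still incurs the fine and gives up units whose private return 0.68 is below 1).
Deviating from 51 to 0 saves 51 hours but forfeits the deviator's share of the drop in the shared-resources pool: 0.68 × 51 = 34.68.
So the deviation gain is 51 − 34.68 = 16.32, and the fine must be at least 16.32 hours to wipe it out.

16.32 hours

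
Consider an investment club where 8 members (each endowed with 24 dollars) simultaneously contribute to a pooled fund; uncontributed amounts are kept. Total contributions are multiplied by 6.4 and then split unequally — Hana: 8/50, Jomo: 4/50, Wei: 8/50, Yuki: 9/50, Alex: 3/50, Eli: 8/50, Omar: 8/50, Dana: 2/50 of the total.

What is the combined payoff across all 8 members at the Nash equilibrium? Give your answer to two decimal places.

840.00 dollars

Player j's private return per contributed unit is 6.4 × (j's share). Contributing is weakly dominant for j when that share is at least 1/6.4 = 0.1563, and contributing 0 is dominant otherwise.
The shares above 0.1563 belong to Hana, Wei, Yuki, Eli and Omar, contributing 24 each; the remaining 3 contribute 0. Total contributed: 120.
The pooled fund pays out 6.4 × 120 = 768.00 in total (split across the unequal shares, but the aggregate is all that matters for the group sum).
The 3 free-riders keep 24 each, adding 72. Group total = 72 + 768.00 = 840.00.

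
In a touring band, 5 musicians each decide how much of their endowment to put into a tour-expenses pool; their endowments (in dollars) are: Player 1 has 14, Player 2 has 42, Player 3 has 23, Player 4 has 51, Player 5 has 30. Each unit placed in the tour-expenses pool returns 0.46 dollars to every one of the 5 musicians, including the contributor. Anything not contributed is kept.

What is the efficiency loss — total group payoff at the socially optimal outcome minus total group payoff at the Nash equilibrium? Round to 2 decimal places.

The private return per contributed unit is 0.46 < 1 for everyone, so the Nash equilibrium is zero contribution and the group total is Σ E_j = 14 + 42 + 23 + 51 + 30 = 160.
Each contributed unit returns 2.300 to the group, so the social optimum is full contribution by everyone: group total = 2.300 × 160 = 368.00.
Efficiency loss = (2.300 − 1) × 160 = 208.00.

208.00 dollars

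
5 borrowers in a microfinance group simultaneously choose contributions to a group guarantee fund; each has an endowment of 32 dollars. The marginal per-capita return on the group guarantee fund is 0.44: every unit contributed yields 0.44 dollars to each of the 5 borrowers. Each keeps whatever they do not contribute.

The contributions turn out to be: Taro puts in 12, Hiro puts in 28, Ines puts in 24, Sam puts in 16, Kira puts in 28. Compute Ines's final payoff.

Total contributed: 12 + 28 + 24 + 16 + 28 = 108.
Each receives 0.44 × 108 = 47.52 from the group guarantee fund.
Ines keeps 32 − 24 = 8, so Ines's payoff is 8 + 47.52 = 55.52.

55.52 dollars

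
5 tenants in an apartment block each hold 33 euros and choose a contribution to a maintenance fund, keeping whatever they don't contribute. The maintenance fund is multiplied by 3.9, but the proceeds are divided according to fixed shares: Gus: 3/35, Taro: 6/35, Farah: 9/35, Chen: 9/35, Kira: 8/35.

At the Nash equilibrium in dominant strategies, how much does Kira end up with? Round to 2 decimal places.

A player with share s gets back 3.9·s per unit contributed, so full contribution is dominant for anyone with s > 1/3.9 = 0.2564 and zero contribution is dominant for anyone below.
Farah and Chen are above the threshold, contributing 33 each; the remaining 3 contribute 0. Total contributed: 66.
Kira keeps 33 and receives 3.9 × 66 × 8/35 = 58.83 from the maintenance fund, for a payoff of 91.83.

91.83 euros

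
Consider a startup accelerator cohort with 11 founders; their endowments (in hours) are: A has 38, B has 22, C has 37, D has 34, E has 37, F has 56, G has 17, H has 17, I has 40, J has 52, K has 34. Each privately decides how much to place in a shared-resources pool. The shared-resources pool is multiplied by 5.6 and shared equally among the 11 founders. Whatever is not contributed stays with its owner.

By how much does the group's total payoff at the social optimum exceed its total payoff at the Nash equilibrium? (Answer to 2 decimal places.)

1766.40 hours

The private return per contributed unit is 5.6/11 = 0.5091 < 1 for every player regardless of endowment, so the Nash equilibrium is zero contribution and the group total is Σ E_j = 38 + 22 + 37 + 34 + 37 + 56 + 17 + 17 + 40 + 52 + 34 = 384.
Each contributed unit returns 5.600 to the group, so the social optimum is full contribution by everyone: group total = 5.600 × 384 = 2150.40.
Efficiency loss = (5.600 − 1) × 384 = 1766.40.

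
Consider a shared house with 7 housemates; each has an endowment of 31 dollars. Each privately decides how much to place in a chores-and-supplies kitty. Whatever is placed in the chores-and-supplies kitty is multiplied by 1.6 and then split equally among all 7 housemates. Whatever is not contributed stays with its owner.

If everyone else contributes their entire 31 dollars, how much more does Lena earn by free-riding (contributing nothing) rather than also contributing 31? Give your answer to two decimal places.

23.91 dollars

Switching from a contribution of 31 to 0 lets Lena keep an extra 31 dollars, but lowers the chores-and-supplies kitty by 31, which costs Lena their own share of that drop: 1.6/7 × 31 = 7.09.
Net gain = 31 − 7.09 = 23.91. The private return per contributed unit (0.2286) is below 1, so free-riding is indeed the best response regardless of what the others do.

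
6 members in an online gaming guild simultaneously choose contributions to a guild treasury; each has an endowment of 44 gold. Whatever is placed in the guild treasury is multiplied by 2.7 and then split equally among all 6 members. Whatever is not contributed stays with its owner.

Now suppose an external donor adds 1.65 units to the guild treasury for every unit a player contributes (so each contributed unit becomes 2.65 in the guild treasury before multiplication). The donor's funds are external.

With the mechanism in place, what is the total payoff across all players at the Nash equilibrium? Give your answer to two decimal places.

1888.92 gold

Under the mechanism each unit contributed yields 2.7 × 2.65 / 6 = 1.1925 back to its contributor per unit of net cost, which exceeds 1, making full contribution the dominant choice for everyone.
So the Nash equilibrium is full contribution by all 6; the group earns 2.7 × 2.65 × 264 = 1888.92.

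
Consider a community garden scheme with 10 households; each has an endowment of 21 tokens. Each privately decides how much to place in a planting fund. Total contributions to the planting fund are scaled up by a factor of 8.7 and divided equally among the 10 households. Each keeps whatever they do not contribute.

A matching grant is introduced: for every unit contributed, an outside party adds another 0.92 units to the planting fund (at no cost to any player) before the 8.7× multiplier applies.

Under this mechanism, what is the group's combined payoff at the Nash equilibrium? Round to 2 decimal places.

3507.84 tokens

The effective private return per unit is now 8.7 × 1.92 / 10 = 1.6704 > 1, so every player's dominant strategy flips to full contribution.
So the Nash equilibrium is full contribution by all 10; the group earns 8.7 × 1.92 × 210 = 3507.84.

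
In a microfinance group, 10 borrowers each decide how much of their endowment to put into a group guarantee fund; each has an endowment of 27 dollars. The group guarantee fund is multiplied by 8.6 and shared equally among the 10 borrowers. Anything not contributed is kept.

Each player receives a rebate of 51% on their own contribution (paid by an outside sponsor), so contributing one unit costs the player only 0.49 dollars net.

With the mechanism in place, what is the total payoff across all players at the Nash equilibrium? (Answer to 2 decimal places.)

2459.70 dollars

The effective private return per unit is now (8.6/10) / 0.49 = 1.7551 > 1, so every player's dominant strategy flips to full contribution.
At the Nash equilibrium everyone contributes 27. Group total payoff = 10 × (27 × 0.51 + 8.6 × 27) = 2459.70.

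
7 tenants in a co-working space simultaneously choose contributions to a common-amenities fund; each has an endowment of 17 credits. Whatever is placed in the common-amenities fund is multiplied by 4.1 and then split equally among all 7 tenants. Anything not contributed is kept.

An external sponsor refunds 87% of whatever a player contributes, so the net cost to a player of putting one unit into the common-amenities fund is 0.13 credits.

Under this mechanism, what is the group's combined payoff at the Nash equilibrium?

The effective private return per unit is now (4.1/7) / 0.13 = 4.5055 > 1, so every player's dominant strategy flips to full contribution.
So the Nash equilibrium is full contribution by all 7; the group earns 7 × (17 × 0.87 + 4.1 × 17) = 591.43.

591.43 credits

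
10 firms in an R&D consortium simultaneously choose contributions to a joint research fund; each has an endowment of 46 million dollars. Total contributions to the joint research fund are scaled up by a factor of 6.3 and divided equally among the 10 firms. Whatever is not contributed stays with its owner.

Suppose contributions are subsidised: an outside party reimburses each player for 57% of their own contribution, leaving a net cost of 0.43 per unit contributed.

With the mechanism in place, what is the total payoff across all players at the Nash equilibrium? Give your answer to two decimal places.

3160.20 million dollars

The effective private return per unit is now (6.3/10) / 0.43 = 1.4651 > 1, so every player's dominant strategy flips to full contribution.
So the Nash equilibrium is full contribution by all 10; the group earns 10 × (46 × 0.57 + 6.3 × 46) = 3160.20.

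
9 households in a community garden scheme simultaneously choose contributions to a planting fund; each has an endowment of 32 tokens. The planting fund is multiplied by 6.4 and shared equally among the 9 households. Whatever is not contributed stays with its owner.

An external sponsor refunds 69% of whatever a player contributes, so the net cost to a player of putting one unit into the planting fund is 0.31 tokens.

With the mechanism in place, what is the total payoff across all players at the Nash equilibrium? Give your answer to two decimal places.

The effective private return per unit is now (6.4/9) / 0.31 = 2.2939 > 1, so every player's dominant strategy flips to full contribution.
So the Nash equilibrium is full contribution by all 9; the group earns 9 × (32 × 0.69 + 6.4 × 32) = 2041.92.

2041.92 tokens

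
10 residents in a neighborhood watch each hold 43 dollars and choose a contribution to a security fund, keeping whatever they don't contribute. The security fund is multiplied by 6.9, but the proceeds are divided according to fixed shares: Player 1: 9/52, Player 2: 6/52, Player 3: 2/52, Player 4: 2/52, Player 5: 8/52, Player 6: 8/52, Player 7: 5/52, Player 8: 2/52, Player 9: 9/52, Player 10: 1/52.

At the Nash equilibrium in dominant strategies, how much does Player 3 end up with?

88.65 dollars

A player with share s gets back 6.9·s per unit contributed, so full contribution is dominant for anyone with s > 1/6.9 = 0.1449 and zero contribution is dominant for anyone below.
Player 1, Player 5, Player 6 and Player 9 are above the threshold, contributing 43 each; the remaining 6 contribute 0. Total contributed: 172.
Player 3 keeps 43 and receives 6.9 × 172 × 2/52 = 45.65 from the security fund, for a payoff of 88.65.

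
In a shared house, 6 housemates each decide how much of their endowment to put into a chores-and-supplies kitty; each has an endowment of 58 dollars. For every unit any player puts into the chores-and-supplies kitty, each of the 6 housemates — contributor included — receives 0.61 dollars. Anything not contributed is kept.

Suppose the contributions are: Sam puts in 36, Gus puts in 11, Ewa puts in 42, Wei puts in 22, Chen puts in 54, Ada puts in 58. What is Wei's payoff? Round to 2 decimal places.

172.03 dollars

Total contributed: 36 + 11 + 42 + 22 + 54 + 58 = 223.
Each receives 0.61 × 223 = 136.03 from the chores-and-supplies kitty.
Wei keeps 58 − 22 = 36, so Wei's payoff is 36 + 136.03 = 172.03.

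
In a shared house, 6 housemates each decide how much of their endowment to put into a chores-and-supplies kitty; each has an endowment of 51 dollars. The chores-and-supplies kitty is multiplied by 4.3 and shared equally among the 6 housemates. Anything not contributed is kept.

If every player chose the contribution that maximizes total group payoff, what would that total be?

1315.80 dollars

Each contributed unit returns 4.300 to the group as a whole (0.7167 to each of 6 players), which exceeds 1, so the social optimum is full contribution: group total = 4.300 × 306 = 1315.80.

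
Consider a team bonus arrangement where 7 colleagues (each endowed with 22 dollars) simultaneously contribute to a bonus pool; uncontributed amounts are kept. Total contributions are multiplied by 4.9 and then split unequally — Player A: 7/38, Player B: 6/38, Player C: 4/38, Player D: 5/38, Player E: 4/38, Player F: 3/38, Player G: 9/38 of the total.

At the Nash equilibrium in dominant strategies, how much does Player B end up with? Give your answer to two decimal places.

39.02 dollars

Player j's private return per contributed unit is 4.9 × (j's share). Contributing is weakly dominant for j when that share is at least 1/4.9 = 0.2041, and contributing 0 is dominant otherwise.
Player G alone (share 9/38) is above the threshold, contributing 22; the remaining 6 contribute 0. Total contributed: 22.
Player B keeps 22 and receives 4.9 × 22 × 6/38 = 17.02 from the bonus pool, for a payoff of 39.02.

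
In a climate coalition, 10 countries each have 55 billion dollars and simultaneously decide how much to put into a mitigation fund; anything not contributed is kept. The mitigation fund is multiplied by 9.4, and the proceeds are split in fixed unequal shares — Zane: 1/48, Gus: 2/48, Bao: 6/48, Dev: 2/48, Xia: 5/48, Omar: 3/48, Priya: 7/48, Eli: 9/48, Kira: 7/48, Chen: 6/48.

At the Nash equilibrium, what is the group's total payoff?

2860.00 billion dollars

Each unit j contributes comes back to j as 9.4 × (j's share), so j prefers to contribute only if that share exceeds 1/9.4 = 0.1064; otherwise keeping the unit dominates.
Bao, Priya, Eli, Kira and Chen clear that bar, contributing 55 each; the remaining 5 contribute 0. Total contributed: 275.
The mitigation fund pays out 9.4 × 275 = 2585.00 in total (split across the unequal shares, but the aggregate is all that matters for the group sum).
The 5 free-riders keep 55 each, adding 275. Group total = 275 + 2585.00 = 2860.00.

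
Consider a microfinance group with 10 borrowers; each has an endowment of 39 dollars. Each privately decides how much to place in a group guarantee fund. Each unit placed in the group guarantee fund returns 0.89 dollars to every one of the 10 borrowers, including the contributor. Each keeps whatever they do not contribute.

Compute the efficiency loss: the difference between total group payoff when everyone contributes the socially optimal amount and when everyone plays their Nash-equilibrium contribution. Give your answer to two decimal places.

The private return per contributed unit is 0.89 < 1, so contributing 0 is dominant for every player. At the Nash equilibrium everyone keeps their 39, and the group total is 10 × 39 = 390.
Each contributed unit returns 8.900 to the group as a whole (0.89 to each of 10 players), which exceeds 1, so the social optimum is full contribution: group total = 8.900 × 390 = 3471.00.
Efficiency loss = 3471.00 − 390 = 3081.00.

3081.00 dollars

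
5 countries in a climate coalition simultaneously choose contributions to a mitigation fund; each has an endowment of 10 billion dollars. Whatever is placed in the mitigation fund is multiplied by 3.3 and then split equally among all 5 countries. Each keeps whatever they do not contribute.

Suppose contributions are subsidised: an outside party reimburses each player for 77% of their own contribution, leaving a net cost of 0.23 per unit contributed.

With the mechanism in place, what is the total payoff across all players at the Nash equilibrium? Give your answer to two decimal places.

The effective private return per unit is now (3.3/5) / 0.23 = 2.8696 > 1, so every player's dominant strategy flips to full contribution.
At the Nash equilibrium everyone contributes 10. Group total payoff = 5 × (10 × 0.77 + 3.3 × 10) = 203.50.

203.50 billion dollars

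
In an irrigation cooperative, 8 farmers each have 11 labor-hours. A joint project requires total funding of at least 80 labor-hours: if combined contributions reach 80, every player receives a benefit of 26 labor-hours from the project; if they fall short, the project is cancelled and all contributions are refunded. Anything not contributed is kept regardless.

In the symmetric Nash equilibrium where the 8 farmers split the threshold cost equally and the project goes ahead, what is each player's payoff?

27 labor-hours

Equal share of the threshold: 80/8 = 10.
At this profile no one gains by cutting their contribution: any cut drops the total below 80, the project is cancelled, contributions are refunded, and the deviator ends with 11, which is less than 11 − 10 + 26 = 27. Contributing more than 10 just wastes the excess. So contributing exactly 10 is a best response.
Each player's payoff: 11 − 10 + 26 = 27.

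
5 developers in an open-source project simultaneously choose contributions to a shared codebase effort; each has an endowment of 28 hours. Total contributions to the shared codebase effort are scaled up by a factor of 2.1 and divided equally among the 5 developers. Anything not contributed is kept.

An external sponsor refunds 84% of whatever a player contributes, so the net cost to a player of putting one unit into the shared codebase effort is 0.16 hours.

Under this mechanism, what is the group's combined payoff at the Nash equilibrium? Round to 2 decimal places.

411.60 hours

The effective private return per unit is now (2.1/5) / 0.16 = 2.6250 > 1, so every player's dominant strategy flips to full contribution.
So the Nash equilibrium is full contribution by all 5; the group earns 5 × (28 × 0.84 + 2.1 × 28) = 411.60.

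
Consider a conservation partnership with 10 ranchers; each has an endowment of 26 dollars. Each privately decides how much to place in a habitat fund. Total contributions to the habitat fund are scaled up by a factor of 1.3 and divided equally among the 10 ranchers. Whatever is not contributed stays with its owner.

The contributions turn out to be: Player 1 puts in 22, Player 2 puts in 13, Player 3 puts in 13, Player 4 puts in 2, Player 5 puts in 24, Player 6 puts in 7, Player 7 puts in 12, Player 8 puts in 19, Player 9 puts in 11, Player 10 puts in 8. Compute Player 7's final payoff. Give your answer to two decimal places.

31.03 dollars

Total contributed: 22 + 13 + 13 + 2 + 24 + 7 + 12 + 19 + 11 + 8 = 131.
Each receives 1.3 × 131 / 10 = 17.03 from the habitat fund.
Player 7 keeps 26 − 12 = 14, so Player 7's payoff is 14 + 17.03 = 31.03.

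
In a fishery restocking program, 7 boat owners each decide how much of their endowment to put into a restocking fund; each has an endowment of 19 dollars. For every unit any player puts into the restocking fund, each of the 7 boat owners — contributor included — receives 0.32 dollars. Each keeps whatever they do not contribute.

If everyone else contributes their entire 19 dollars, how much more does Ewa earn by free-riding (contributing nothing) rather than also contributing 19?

12.92 dollars

Switching from a contribution of 19 to 0 lets Ewa keep an extra 19 dollars, but lowers the restocking fund by 19, which costs Ewa their own share of that drop: 0.32 × 19 = 6.08.
Net gain = 19 − 6.08 = 12.92. The private return per contributed unit (0.32) is below 1, so free-riding is indeed the best response regardless of what the others do.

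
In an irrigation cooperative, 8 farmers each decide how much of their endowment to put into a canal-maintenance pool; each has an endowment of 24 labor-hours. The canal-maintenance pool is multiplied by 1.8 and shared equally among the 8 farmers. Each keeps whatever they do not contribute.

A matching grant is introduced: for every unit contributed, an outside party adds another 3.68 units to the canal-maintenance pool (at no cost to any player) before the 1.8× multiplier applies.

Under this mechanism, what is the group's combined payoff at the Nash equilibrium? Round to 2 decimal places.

With the mechanism, a contributed unit returns 1.8 × 4.68 / 8 = 1.0530 per unit of net cost to the contributor — now above 1 — so contributing fully is weakly dominant for every player.
At the Nash equilibrium everyone contributes 24. Group total payoff = 1.8 × 4.68 × 192 = 1617.41.

1617.41 labor-hours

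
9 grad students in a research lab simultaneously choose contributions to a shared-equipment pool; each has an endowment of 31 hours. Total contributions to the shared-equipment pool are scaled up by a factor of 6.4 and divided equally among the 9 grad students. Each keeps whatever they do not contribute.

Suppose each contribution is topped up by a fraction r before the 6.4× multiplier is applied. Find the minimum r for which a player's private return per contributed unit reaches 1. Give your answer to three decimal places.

With matching at rate r, one contributed unit becomes (1 + r) in the shared-equipment pool and returns 6.4 × (1 + r) / 9 to the contributor.
Setting this equal to 1: 1 + r = 9/6.4 = 1.4063.
So the minimum matching rate is r = 1.4063 − 1 = 0.406.

0.406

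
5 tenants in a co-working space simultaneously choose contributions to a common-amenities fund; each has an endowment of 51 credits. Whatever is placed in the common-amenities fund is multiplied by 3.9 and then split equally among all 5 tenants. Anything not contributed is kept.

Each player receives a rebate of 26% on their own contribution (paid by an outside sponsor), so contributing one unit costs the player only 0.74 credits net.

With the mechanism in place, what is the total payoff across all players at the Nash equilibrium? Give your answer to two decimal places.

1060.80 credits

With the mechanism, a contributed unit returns (3.9/5) / 0.74 = 1.0541 per unit of net cost to the contributor — now above 1 — so contributing fully is weakly dominant for every player.
At the Nash equilibrium everyone contributes 51. Group total payoff = 5 × (51 × 0.26 + 3.9 × 51) = 1060.80.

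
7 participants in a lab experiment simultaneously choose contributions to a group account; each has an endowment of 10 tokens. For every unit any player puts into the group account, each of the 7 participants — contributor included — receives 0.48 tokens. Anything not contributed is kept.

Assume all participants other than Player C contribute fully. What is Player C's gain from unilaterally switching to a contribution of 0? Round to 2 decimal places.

5.20 tokens

Switching from a contribution of 10 to 0 lets Player C keep an extra 10 tokens, but lowers the group account by 10, which costs Player C their own share of that drop: 0.48 × 10 = 4.80.
Net gain = 10 − 4.80 = 5.20. The private return per contributed unit (0.48) is below 1, so free-riding is indeed the best response regardless of what the others do.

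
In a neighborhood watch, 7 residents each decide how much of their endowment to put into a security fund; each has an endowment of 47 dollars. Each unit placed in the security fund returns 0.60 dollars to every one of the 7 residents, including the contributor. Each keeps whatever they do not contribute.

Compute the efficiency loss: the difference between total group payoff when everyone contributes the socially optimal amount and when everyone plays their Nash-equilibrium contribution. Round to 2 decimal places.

The private return per contributed unit is 0.60 < 1, so contributing 0 is dominant for every player. At the Nash equilibrium everyone keeps their 47, and the group total is 7 × 47 = 329.
Each contributed unit returns 4.200 to the group as a whole (0.60 to each of 7 players), which exceeds 1, so the social optimum is full contribution: group total = 4.200 × 329 = 1381.80.
Efficiency loss = 1381.80 − 329 = 1052.80.

1052.80 dollars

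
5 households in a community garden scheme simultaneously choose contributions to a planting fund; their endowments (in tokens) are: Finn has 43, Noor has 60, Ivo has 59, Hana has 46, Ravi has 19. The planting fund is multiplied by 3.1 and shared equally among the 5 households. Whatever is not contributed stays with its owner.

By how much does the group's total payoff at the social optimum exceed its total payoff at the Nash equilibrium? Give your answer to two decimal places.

476.70 tokens

The private return per contributed unit is 3.1/5 = 0.6200 < 1 for every player regardless of endowment, so the Nash equilibrium is zero contribution and the group total is Σ E_j = 43 + 60 + 59 + 46 + 19 = 227.
Each contributed unit returns 3.100 to the group, so the social optimum is full contribution by everyone: group total = 3.100 × 227 = 703.70.
Efficiency loss = (3.100 − 1) × 227 = 476.70.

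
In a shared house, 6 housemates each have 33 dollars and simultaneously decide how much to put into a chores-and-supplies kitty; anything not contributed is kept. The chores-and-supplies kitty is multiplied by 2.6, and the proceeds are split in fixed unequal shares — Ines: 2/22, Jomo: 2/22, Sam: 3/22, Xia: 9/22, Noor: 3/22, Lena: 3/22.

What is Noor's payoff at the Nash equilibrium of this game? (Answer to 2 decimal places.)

A player with share s gets back 2.6·s per unit contributed, so full contribution is dominant for anyone with s > 1/2.6 = 0.3846 and zero contribution is dominant for anyone below.
The only share above 0.3846 is Xia's 9/22, contributing 33; the remaining 5 contribute 0. Total contributed: 33.
Noor keeps 33 and receives 2.6 × 33 × 3/22 = 11.70 from the chores-and-supplies kitty, for a payoff of 44.70.

44.70 dollars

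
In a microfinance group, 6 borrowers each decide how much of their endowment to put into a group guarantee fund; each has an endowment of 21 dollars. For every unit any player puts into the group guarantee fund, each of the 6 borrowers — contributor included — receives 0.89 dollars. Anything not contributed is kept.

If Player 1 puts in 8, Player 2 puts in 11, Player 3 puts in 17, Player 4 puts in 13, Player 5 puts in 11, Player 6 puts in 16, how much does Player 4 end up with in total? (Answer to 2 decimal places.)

75.64 dollars

Total contributed: 8 + 11 + 17 + 13 + 11 + 16 = 76.
Each receives 0.89 × 76 = 67.64 from the group guarantee fund.
Player 4 keeps 21 − 13 = 8, so Player 4's payoff is 8 + 67.64 = 75.64.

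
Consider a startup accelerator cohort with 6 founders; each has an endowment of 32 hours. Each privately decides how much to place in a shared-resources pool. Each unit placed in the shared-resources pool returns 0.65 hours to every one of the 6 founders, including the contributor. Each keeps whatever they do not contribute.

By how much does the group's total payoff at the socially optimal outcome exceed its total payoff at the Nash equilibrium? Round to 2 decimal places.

556.80 hours

The private return per contributed unit is 0.65 < 1, so contributing 0 is dominant for every player. At the Nash equilibrium everyone keeps their 32, and the group total is 6 × 32 = 192.
Each contributed unit returns 3.900 to the group as a whole (0.65 to each of 6 players), which exceeds 1, so the social optimum is full contribution: group total = 3.900 × 192 = 748.80.
Efficiency loss = 748.80 − 192 = 556.80.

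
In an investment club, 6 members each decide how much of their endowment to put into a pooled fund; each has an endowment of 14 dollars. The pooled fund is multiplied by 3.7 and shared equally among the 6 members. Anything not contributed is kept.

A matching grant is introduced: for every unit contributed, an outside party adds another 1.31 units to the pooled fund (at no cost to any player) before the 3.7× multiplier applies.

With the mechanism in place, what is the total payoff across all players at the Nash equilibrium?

With the mechanism, a contributed unit returns 3.7 × 2.31 / 6 = 1.4245 per unit of net cost to the contributor — now above 1 — so contributing fully is weakly dominant for every player.
At the Nash equilibrium everyone contributes 14. Group total payoff = 3.7 × 2.31 × 84 = 717.95.

717.95 dollars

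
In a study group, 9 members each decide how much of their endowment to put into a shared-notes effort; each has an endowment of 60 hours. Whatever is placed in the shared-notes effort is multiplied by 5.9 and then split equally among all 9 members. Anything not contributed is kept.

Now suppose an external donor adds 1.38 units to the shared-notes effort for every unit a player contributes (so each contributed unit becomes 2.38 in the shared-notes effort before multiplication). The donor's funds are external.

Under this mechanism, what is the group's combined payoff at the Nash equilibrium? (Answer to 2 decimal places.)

7582.68 hours

The effective private return per unit is now 5.9 × 2.38 / 9 = 1.5602 > 1, so every player's dominant strategy flips to full contribution.
So the Nash equilibrium is full contribution by all 9; the group earns 5.9 × 2.38 × 540 = 7582.68.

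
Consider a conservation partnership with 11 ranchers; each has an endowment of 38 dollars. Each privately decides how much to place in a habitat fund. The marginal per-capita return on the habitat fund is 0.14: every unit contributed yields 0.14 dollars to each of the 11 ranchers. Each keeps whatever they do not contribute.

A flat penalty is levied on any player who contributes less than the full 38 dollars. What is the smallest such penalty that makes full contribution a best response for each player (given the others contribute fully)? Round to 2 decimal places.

Given the others contribute fully, the best deviation is to contribute 0 (any partial contribution still incurs the fine and gives up units whose private return 0.14 is below 1).
Deviating from 38 to 0 saves 38 dollars but forfeits the deviator's share of the drop in the habitat fund: 0.14 × 38 = 5.32.
So the deviation gain is 38 − 5.32 = 32.68, and the fine must be at least 32.68 dollars to wipe it out.

32.68 dollars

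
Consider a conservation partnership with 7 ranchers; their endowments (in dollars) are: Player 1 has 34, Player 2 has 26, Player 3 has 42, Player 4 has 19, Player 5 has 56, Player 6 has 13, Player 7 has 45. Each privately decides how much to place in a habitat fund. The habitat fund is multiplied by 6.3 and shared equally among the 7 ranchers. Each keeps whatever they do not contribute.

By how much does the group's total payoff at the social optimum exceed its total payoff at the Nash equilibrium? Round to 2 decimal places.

The private return per contributed unit is 6.3/7 = 0.9000 < 1 for every player regardless of endowment, so the Nash equilibrium is zero contribution and the group total is Σ E_j = 34 + 26 + 42 + 19 + 56 + 13 + 45 = 235.
Each contributed unit returns 6.300 to the group, so the social optimum is full contribution by everyone: group total = 6.300 × 235 = 1480.50.
Efficiency loss = (6.300 − 1) × 235 = 1245.50.

1245.50 dollars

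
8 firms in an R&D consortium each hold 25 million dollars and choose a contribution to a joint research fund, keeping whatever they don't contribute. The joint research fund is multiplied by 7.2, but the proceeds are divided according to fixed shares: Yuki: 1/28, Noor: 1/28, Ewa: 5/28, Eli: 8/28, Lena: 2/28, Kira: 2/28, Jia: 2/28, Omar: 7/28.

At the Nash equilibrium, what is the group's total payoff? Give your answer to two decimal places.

665.00 million dollars

Each unit j contributes comes back to j as 7.2 × (j's share), so j prefers to contribute only if that share exceeds 1/7.2 = 0.1389; otherwise keeping the unit dominates.
Ewa, Eli and Omar clear that bar, contributing 25 each; the remaining 5 contribute 0. Total contributed: 75.
The joint research fund pays out 7.2 × 75 = 540.00 in total (split across the unequal shares, but the aggregate is all that matters for the group sum).
The 5 free-riders keep 25 each, adding 125. Group total = 125 + 540.00 = 665.00.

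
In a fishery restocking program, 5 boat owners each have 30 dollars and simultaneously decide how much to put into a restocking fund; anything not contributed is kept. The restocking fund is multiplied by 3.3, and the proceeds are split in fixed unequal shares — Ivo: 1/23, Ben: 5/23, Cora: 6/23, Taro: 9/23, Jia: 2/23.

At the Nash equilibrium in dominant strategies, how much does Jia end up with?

For player j, contributing a unit is worthwhile iff 3.3 × (j's share) ≥ 1, i.e. iff j's share is at least 0.3030.
The only share above 0.3030 is Taro's 9/23, contributing 30; the remaining 4 contribute 0. Total contributed: 30.
Jia keeps 30 and receives 3.3 × 30 × 2/23 = 8.61 from the restocking fund, for a payoff of 38.61.

38.61 dollars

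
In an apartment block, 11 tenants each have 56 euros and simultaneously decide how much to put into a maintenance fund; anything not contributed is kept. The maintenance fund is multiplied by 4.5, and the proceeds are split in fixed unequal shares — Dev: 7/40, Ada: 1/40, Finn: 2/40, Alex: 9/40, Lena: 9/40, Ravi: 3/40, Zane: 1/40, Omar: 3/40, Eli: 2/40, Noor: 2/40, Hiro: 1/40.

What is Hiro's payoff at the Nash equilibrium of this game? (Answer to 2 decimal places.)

Player j's private return per contributed unit is 4.5 × (j's share). Contributing is weakly dominant for j when that share is at least 1/4.5 = 0.2222, and contributing 0 is dominant otherwise.
Alex and Lena are above the threshold, contributing 56 each; the remaining 9 contribute 0. Total contributed: 112.
Hiro keeps 56 and receives 4.5 × 112 × 1/40 = 12.60 from the maintenance fund, for a payoff of 68.60.

68.60 euros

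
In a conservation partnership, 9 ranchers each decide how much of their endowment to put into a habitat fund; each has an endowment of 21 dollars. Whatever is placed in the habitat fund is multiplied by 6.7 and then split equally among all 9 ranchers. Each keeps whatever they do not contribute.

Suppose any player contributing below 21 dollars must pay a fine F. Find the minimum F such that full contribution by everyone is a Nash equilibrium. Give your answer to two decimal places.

5.37 dollars

Given the others contribute fully, the best deviation is to contribute 0 (any partial contribution still incurs the fine and gives up units whose private return 0.7444 is below 1).
Deviating from 21 to 0 saves 21 dollars but forfeits the deviator's share of the drop in the habitat fund: 6.7/9 × 21 = 15.63.
So the deviation gain is 21 − 15.63 = 5.37, and the fine must be at least 5.37 dollars to wipe it out.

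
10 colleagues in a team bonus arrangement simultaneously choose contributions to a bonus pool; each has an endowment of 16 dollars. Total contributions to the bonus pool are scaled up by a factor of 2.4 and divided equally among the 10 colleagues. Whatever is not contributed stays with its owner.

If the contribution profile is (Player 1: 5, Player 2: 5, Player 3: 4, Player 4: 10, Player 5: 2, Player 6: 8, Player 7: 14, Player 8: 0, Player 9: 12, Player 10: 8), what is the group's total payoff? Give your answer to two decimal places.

Total contributed: 5 + 5 + 4 + 10 + 2 + 8 + 14 + 0 + 12 + 8 = 68; total kept: 10 × 16 − 68 = 92.
The bonus pool pays out 2.4 × 68 = 163.20 in aggregate.
Group total = 92 + 163.20 = 255.20.

255.20 dollars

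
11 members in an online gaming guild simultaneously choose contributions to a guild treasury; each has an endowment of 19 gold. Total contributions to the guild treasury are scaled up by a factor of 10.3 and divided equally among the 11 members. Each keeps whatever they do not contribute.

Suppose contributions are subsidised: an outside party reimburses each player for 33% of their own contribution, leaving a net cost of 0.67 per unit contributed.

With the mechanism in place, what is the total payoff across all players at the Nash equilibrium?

2221.67 gold

Under the mechanism each unit contributed yields (10.3/11) / 0.67 = 1.3976 back to its contributor per unit of net cost, which exceeds 1, making full contribution the dominant choice for everyone.
At the Nash equilibrium everyone contributes 19. Group total payoff = 11 × (19 × 0.33 + 10.3 × 19) = 2221.67.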